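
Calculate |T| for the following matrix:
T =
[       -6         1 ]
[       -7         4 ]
det(T) = -17

For a 2×2 matrix [[a, b], [c, d]], det = a*d - b*c.
det(T) = (-6)*(4) - (1)*(-7) = -24 + 7 = -17.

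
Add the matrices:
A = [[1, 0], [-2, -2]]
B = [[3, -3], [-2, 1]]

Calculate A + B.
[[4, -3], [-4, -1]]

Add corresponding elements:
(1)+(3)=4
(0)+(-3)=-3
(-2)+(-2)=-4
(-2)+(1)=-1
A + B = [[4, -3], [-4, -1]]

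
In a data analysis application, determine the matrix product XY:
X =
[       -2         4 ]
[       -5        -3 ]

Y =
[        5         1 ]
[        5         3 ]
XY =
[       10        10 ]
[      -40       -14 ]

Matrix multiplication: (XY)[i][j] = sum over k of X[i][k] * Y[k][j].
  (XY)[0][0] = (-2)*(5) + (4)*(5) = 10
  (XY)[0][1] = (-2)*(1) + (4)*(3) = 10
  (XY)[1][0] = (-5)*(5) + (-3)*(5) = -40
  (XY)[1][1] = (-5)*(1) + (-3)*(3) = -14
XY =
[       10        10 ]
[      -40       -14 ]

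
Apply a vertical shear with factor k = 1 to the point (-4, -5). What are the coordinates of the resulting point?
(-4, -9)

Shear matrix for vertical shear with factor k = 1:
[[1, 0], [1, 1]]
Result: (-4, -5) → (-4, -9)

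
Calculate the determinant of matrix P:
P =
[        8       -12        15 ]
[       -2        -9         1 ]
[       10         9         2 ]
det(P) = 696

Expand along row 0 (cofactor expansion): det(P) = a*(e*i - f*h) - b*(d*i - f*g) + c*(d*h - e*g), where the 3×3 is [[a, b, c], [d, e, f], [g, h, i]].
Minor M_00 = (-9)*(2) - (1)*(9) = -18 - 9 = -27.
Minor M_01 = (-2)*(2) - (1)*(10) = -4 - 10 = -14.
Minor M_02 = (-2)*(9) - (-9)*(10) = -18 + 90 = 72.
det(P) = (8)*(-27) - (-12)*(-14) + (15)*(72) = -216 - 168 + 1080 = 696.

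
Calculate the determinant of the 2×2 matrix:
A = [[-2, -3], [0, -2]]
4

For A = [[a, b], [c, d]], det(A) = a*d - b*c.
det(A) = (-2)*(-2) - (-3)*(0) = 4 - 0 = 4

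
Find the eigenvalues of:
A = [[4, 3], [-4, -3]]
λ = 0, 1

Solve det(A - λI) = 0. For a 2×2 matrix this is λ² - (trace)λ + det = 0.
trace(A) = 4 - 3 = 1.
det(A) = (4)*(-3) - (3)*(-4) = -12 + 12 = 0.
Characteristic equation: λ² - (1)λ + (0) = 0.
Discriminant: (1)² - 4*(0) = 1 - 0 = 1.
Roots: λ = (1 ± √1) / 2 = 0, 1.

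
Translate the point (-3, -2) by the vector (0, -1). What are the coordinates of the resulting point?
(-3, -3)

Translation by (0, -1):
x' = -3 + 0 = -3
y' = -2 + -1 = -3
Homogeneous matrix: [[1, 0, 0], [0, 1, -1], [0, 0, 1]]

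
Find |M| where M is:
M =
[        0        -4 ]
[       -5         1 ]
det(M) = -20

For a 2×2 matrix [[a, b], [c, d]], det = a*d - b*c.
det(M) = (0)*(1) - (-4)*(-5) = 0 - 20 = -20.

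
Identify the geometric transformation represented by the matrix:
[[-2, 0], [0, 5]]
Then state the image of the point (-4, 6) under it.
non-uniform scaling by (-2, 5); image of (-4, 6) is (8, 30)

This is diagonal with distinct entries, so it scales the x-axis by -2 and the y-axis by 5.
The matrix [[-2, 0], [0, 5]] represents: non-uniform scaling by (-2, 5).
Applying it to (-4, 6): [-2·-4 + 0·6, 0·-4 + 5·6] = (8, 30).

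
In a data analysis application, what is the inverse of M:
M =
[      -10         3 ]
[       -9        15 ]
det(M) = -123
M⁻¹ =
[    -5/41      1/41 ]
[    -3/41    10/123 ]

For a 2×2 matrix M = [[a, b], [c, d]] with det(M) ≠ 0, M⁻¹ = (1/det(M)) * [[d, -b], [-c, a]].
det(M) = (-10)*(15) - (3)*(-9) = -150 + 27 = -123.
M⁻¹ = (1/-123) * [[15, -3], [9, -10]].
Dividing each entry by -123 and reducing:
M⁻¹ =
[    -5/41      1/41 ]
[    -3/41    10/123 ]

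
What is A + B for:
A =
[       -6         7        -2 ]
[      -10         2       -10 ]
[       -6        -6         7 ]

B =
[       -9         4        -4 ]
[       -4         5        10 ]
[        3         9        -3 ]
A + B =
[      -15        11        -6 ]
[      -14         7         0 ]
[       -3         3         4 ]

Matrix addition is elementwise: (A+B)[i][j] = A[i][j] + B[i][j].
  (A+B)[0][0] = (-6) + (-9) = -15
  (A+B)[0][1] = (7) + (4) = 11
  (A+B)[0][2] = (-2) + (-4) = -6
  (A+B)[1][0] = (-10) + (-4) = -14
  (A+B)[1][1] = (2) + (5) = 7
  (A+B)[1][2] = (-10) + (10) = 0
  (A+B)[2][0] = (-6) + (3) = -3
  (A+B)[2][1] = (-6) + (9) = 3
  (A+B)[2][2] = (7) + (-3) = 4
A + B =
[      -15        11        -6 ]
[      -14         7         0 ]
[       -3         3         4 ]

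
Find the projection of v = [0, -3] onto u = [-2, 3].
[18/13, -27/13]

The projection of v onto u is proj_u(v) = ((v·u) / (u·u)) · u.
v·u = (0)*(-2) + (-3)*(3) = -9.
u·u = (-2)*(-2) + (3)*(3) = 13.
coefficient = -9 / 13 = -9/13.
proj_u(v) = -9/13 · [-2, 3] = [18/13, -27/13].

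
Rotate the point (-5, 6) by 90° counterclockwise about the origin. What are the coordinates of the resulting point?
(-6, -5)

Rotation matrix R(θ) = [[cos θ, -sin θ], [sin θ, cos θ]]; for θ = 90°:
R = [[0, -1], [1, 0]]
Result: R × [-5, 6]ᵀ = [0·-5 + (-1)·6, 1·-5 + (0)·6]ᵀ = (-6, -5)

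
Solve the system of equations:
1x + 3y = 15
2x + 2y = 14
x = 3, y = 4

Use elimination (row reduction):
Equation 1: 1x + 3y = 15.
Equation 2: 2x + 2y = 14.
Multiply Eq1 by 2 and Eq2 by 1: 2x + 6y = 30;  2x + 2y = 14.
Subtract: (-4)y = -16, so y = 4.
Back-substitute into Eq1: 1x + 3*(4) = 15, so x = 3.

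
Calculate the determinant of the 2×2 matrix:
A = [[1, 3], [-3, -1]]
8

For A = [[a, b], [c, d]], det(A) = a*d - b*c.
det(A) = (1)*(-1) - (3)*(-3) = -1 - -9 = 8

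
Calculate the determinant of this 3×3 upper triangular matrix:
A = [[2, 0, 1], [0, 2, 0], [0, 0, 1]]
4

The determinant of a triangular matrix is the product of its diagonal entries (the off-diagonal entries above the diagonal do not affect it).
det(A) = (2) * (2) * (1) = 4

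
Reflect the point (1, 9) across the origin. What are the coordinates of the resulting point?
(-1, -9)

Reflection across origin: (1, 9) → (-1, -9)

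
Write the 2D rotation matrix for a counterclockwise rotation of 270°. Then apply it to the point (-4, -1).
R = [[0, 1], [-1, 0]]; R·(-4, -1) = (-1, 4)

Rotation matrix formula: R(θ) = [[cos θ, -sin θ], [sin θ, cos θ]]
For θ = 270°:
cos(270°) = 0
sin(270°) = -1
R = [[0, 1], [-1, 0]]
Apply to (-4, -1): [0·-4 + (1)·-1, -1·-4 + 0·-1] = (-1, 4)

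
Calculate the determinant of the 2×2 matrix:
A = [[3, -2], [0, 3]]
9

For A = [[a, b], [c, d]], det(A) = a*d - b*c.
det(A) = (3)*(3) - (-2)*(0) = 9 - 0 = 9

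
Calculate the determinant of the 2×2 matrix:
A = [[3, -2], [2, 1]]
7

For A = [[a, b], [c, d]], det(A) = a*d - b*c.
det(A) = (3)*(1) - (-2)*(2) = 3 - -4 = 7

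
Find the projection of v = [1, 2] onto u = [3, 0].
[1, 0]

The projection of v onto u is proj_u(v) = ((v·u) / (u·u)) · u.
v·u = (1)*(3) + (2)*(0) = 3.
u·u = (3)*(3) + (0)*(0) = 9.
coefficient = 3 / 9 = 1/3.
proj_u(v) = 1/3 · [3, 0] = [1, 0].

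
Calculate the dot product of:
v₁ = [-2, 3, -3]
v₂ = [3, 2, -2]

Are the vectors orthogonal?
6, No

The dot product is the sum of products of corresponding components.
v₁·v₂ = (-2)*(3) + (3)*(2) + (-3)*(-2) = -6 + 6 + 6 = 6.
Two vectors are orthogonal iff their dot product is 0; here the dot product is 6, so the vectors are not orthogonal.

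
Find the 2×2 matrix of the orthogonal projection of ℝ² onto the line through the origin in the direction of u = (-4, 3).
[[16/25, -12/25], [-12/25, 9/25]]

The orthogonal projection onto the line spanned by a nonzero vector u = (a, b) has matrix P = (u uᵀ) / (uᵀ u) = (1/(a² + b²)) · [[a², ab], [ab, b²]].
Here u = (-4, 3), so a² + b² = 16 + 9 = 25.
P = (1/25) · [[16, -12], [-12, 9]] = [[16/25, -12/25], [-12/25, 9/25]].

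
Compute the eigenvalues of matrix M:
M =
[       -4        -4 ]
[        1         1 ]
λ = -3, 0

Solve det(M - λI) = 0. For a 2×2 matrix the characteristic equation is λ² - (trace)λ + det = 0.
trace(M) = a + d = -4 + 1 = -3.
det(M) = a*d - b*c = (-4)*(1) - (-4)*(1) = -4 + 4 = 0.
Characteristic equation: λ² - (-3)λ + (0) = 0.
Discriminant = (-3)² - 4*(0) = 9 - 0 = 9.
λ = (-3 ± √9) / 2 = (-3 ± 3) / 2 = -3, 0.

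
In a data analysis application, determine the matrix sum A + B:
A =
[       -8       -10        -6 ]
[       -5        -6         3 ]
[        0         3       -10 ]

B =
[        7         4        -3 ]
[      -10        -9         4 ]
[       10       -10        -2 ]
A + B =
[       -1        -6        -9 ]
[      -15       -15         7 ]
[       10        -7       -12 ]

Matrix addition is elementwise: (A+B)[i][j] = A[i][j] + B[i][j].
  (A+B)[0][0] = (-8) + (7) = -1
  (A+B)[0][1] = (-10) + (4) = -6
  (A+B)[0][2] = (-6) + (-3) = -9
  (A+B)[1][0] = (-5) + (-10) = -15
  (A+B)[1][1] = (-6) + (-9) = -15
  (A+B)[1][2] = (3) + (4) = 7
  (A+B)[2][0] = (0) + (10) = 10
  (A+B)[2][1] = (3) + (-10) = -7
  (A+B)[2][2] = (-10) + (-2) = -12
A + B =
[       -1        -6        -9 ]
[      -15       -15         7 ]
[       10        -7       -12 ]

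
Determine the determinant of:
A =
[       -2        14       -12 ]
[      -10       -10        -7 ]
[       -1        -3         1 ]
det(A) = 60

Expand along row 0 (cofactor expansion): det(A) = a*(e*i - f*h) - b*(d*i - f*g) + c*(d*h - e*g), where the 3×3 is [[a, b, c], [d, e, f], [g, h, i]].
Minor M_00 = (-10)*(1) - (-7)*(-3) = -10 - 21 = -31.
Minor M_01 = (-10)*(1) - (-7)*(-1) = -10 - 7 = -17.
Minor M_02 = (-10)*(-3) - (-10)*(-1) = 30 - 10 = 20.
det(A) = (-2)*(-31) - (14)*(-17) + (-12)*(20) = 62 + 238 - 240 = 60.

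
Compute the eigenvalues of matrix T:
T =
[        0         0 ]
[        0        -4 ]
λ = -4, 0

Solve det(T - λI) = 0. For a 2×2 matrix the characteristic equation is λ² - (trace)λ + det = 0.
trace(T) = a + d = 0 - 4 = -4.
det(T) = a*d - b*c = (0)*(-4) - (0)*(0) = 0 - 0 = 0.
Characteristic equation: λ² - (-4)λ + (0) = 0.
Discriminant = (-4)² - 4*(0) = 16 - 0 = 16.
λ = (-4 ± √16) / 2 = (-4 ± 4) / 2 = -4, 0.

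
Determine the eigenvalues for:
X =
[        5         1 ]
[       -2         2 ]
λ = 3, 4

Solve det(X - λI) = 0. For a 2×2 matrix the characteristic equation is λ² - (trace)λ + det = 0.
trace(X) = a + d = 5 + 2 = 7.
det(X) = a*d - b*c = (5)*(2) - (1)*(-2) = 10 + 2 = 12.
Characteristic equation: λ² - (7)λ + (12) = 0.
Discriminant = (7)² - 4*(12) = 49 - 48 = 1.
λ = (7 ± √1) / 2 = (7 ± 1) / 2 = 3, 4.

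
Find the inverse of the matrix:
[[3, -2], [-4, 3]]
[[3, 2], [4, 3]]

For [[a,b],[c,d]], inverse = (1/det)·[[d,-b],[-c,a]]
det = 3·3 - -2·-4 = 1
Inverse = (1/1)·[[3, 2], [4, 3]]
        = [[3, 2], [4, 3]]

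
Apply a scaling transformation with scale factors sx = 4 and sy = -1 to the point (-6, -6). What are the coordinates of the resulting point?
(-24, 6)

Scaling matrix:
[[4, 0], [0, -1]]
Result: (-6 × 4, -6 × -1) = (-24, 6)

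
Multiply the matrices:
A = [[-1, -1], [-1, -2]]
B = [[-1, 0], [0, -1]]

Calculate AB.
[[1, 1], [1, 2]]

Each entry (i,j) of AB = sum over k of A[i][k]*B[k][j].
(AB)[0][0] = (-1)*(-1) + (-1)*(0) = 1
(AB)[0][1] = (-1)*(0) + (-1)*(-1) = 1
(AB)[1][0] = (-1)*(-1) + (-2)*(0) = 1
(AB)[1][1] = (-1)*(0) + (-2)*(-1) = 2
AB = [[1, 1], [1, 2]]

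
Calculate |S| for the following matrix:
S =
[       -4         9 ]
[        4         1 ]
det(S) = -40

For a 2×2 matrix [[a, b], [c, d]], det = a*d - b*c.
det(S) = (-4)*(1) - (9)*(4) = -4 - 36 = -40.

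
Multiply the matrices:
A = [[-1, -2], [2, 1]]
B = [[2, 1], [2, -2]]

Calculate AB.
[[-6, 3], [6, 0]]

Each entry (i,j) of AB = sum over k of A[i][k]*B[k][j].
(AB)[0][0] = (-1)*(2) + (-2)*(2) = -6
(AB)[0][1] = (-1)*(1) + (-2)*(-2) = 3
(AB)[1][0] = (2)*(2) + (1)*(2) = 6
(AB)[1][1] = (2)*(1) + (1)*(-2) = 0
AB = [[-6, 3], [6, 0]]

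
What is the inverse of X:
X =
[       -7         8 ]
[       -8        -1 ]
det(X) = 71
X⁻¹ =
[    -1/71     -8/71 ]
[     8/71     -7/71 ]

For a 2×2 matrix X = [[a, b], [c, d]] with det(X) ≠ 0, X⁻¹ = (1/det(X)) * [[d, -b], [-c, a]].
det(X) = (-7)*(-1) - (8)*(-8) = 7 + 64 = 71.
X⁻¹ = (1/71) * [[-1, -8], [8, -7]].
Dividing each entry by 71 and reducing:
X⁻¹ =
[    -1/71     -8/71 ]
[     8/71     -7/71 ]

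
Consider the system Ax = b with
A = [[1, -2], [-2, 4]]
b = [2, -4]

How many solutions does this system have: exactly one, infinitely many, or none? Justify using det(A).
Infinitely many solutions

det(A) = (1)*(4) - (-2)*(-2) = 0, so A is singular (column 2 is -2 times column 1).
b = [2, -4] = 2 * column 1 of A, so b lies in the column space of A.
A singular matrix whose right-hand side is in its column space gives a 1-parameter family of solutions — infinitely many.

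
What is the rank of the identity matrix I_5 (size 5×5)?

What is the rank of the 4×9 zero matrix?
rank(I_5) = 5, rank(0) = 0

The identity I_5 has 5 columns that are the standard basis vectors e_1, …, e_5. These are linearly independent, so all 5 columns are pivots and rank(I_5) = 5.
The 4×9 zero matrix has every entry zero, so every row is the zero row and there are no pivots; rank(0) = 0.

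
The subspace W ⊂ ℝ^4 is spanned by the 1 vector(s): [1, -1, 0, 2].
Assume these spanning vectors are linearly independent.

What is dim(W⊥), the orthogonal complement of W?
dim(W⊥) = 3

For any subspace W of ℝ^n, dim(W) + dim(W⊥) = n (the whole-space dimension).
Here the given 1 vectors are linearly independent, so dim(W) = 1.
Thus dim(W⊥) = n - dim(W) = 4 - 1 = 3.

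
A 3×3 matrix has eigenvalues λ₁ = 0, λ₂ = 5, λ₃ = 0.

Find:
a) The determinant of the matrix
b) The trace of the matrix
det = 0, trace = 5

Two standard eigenvalue identities:
- det(A) equals the product of the eigenvalues (counted with multiplicity).
- trace(A) equals the sum of the eigenvalues.
det(A) = (0)*(5)*(0) = 0.
trace(A) = 0 + 5 + 0 = 5.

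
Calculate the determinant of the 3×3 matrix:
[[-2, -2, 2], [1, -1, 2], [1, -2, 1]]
-10

Expansion along first row:
det = -2·det([[-1,2],[-2,1]]) - -2·det([[1,2],[1,1]]) + 2·det([[1,-1],[1,-2]])
    = -2·(-1·1 - 2·-2) - -2·(1·1 - 2·1) + 2·(1·-2 - -1·1)
    = -2·3 - -2·-1 + 2·-1
    = -6 + -2 + -2 = -10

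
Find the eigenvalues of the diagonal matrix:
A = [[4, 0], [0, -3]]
λ₁ = 4, λ₂ = -3

The characteristic polynomial of A is det(A - λI) = (4 - λ)(-3 - λ) = 0.
The roots are λ = 4 and λ = -3, so the eigenvalues are the diagonal entries.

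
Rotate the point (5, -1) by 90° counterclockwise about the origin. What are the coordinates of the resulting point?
(1, 5)

Rotation matrix R(θ) = [[cos θ, -sin θ], [sin θ, cos θ]]; for θ = 90°:
R = [[0, -1], [1, 0]]
Result: R × [5, -1]ᵀ = [0·5 + (-1)·-1, 1·5 + (0)·-1]ᵀ = (1, 5)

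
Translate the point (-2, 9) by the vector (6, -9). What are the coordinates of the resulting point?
(4, 0)

Translation by (6, -9):
x' = -2 + 6 = 4
y' = 9 + -9 = 0
Homogeneous matrix: [[1, 0, 6], [0, 1, -9], [0, 0, 1]]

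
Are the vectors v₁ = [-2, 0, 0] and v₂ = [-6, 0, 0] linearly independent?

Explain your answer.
No, linearly dependent (v₂ = 3·v₁)

Check whether there is a scalar k with v₂ = k·v₁.
Comparing components, k = 3 satisfies 3·[-2, 0, 0] = [-6, 0, 0].
Since v₂ is a scalar multiple of v₁, the two vectors are linearly dependent.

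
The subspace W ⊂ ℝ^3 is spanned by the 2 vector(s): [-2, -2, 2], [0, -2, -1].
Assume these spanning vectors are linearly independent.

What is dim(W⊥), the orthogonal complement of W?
dim(W⊥) = 1

For any subspace W of ℝ^n, dim(W) + dim(W⊥) = n (the whole-space dimension).
Here the given 2 vectors are linearly independent, so dim(W) = 2.
Thus dim(W⊥) = n - dim(W) = 3 - 2 = 1.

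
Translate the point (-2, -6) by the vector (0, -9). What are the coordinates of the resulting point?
(-2, -15)

Translation by (0, -9):
x' = -2 + 0 = -2
y' = -6 + -9 = -15
Homogeneous matrix: [[1, 0, 0], [0, 1, -9], [0, 0, 1]]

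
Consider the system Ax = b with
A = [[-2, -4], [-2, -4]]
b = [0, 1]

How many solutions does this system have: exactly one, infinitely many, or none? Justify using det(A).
No solution

det(A) = (-2)*(-4) - (-4)*(-2) = 0, so A is singular.
The column space of A is span(column 1) = span([-2, -2]).
b = [0, 1] is not a scalar multiple of column 1, so b ∉ column space and the system is inconsistent — no solution.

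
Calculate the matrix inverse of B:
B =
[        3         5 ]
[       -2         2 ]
det(B) = 16
B⁻¹ =
[      1/8     -5/16 ]
[      1/8      3/16 ]

For a 2×2 matrix B = [[a, b], [c, d]] with det(B) ≠ 0, B⁻¹ = (1/det(B)) * [[d, -b], [-c, a]].
det(B) = (3)*(2) - (5)*(-2) = 6 + 10 = 16.
B⁻¹ = (1/16) * [[2, -5], [2, 3]].
Dividing each entry by 16 and reducing:
B⁻¹ =
[      1/8     -5/16 ]
[      1/8      3/16 ]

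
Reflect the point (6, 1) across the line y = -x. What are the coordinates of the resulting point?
(-1, -6)

Reflection across line y = -x: (6, 1) → (-1, -6)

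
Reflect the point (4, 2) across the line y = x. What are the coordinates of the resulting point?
(2, 4)

Reflection across line y = x: (4, 2) → (2, 4)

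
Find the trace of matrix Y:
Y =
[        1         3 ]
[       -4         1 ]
tr(Y) = 1 + 1 = 2

The trace of a square matrix is the sum of its diagonal entries.
Diagonal entries of Y: Y[0][0] = 1, Y[1][1] = 1.
tr(Y) = 1 + 1 = 2.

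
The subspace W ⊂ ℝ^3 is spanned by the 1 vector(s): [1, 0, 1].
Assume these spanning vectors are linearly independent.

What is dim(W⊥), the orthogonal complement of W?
dim(W⊥) = 2

For any subspace W of ℝ^n, dim(W) + dim(W⊥) = n (the whole-space dimension).
Here the given 1 vectors are linearly independent, so dim(W) = 1.
Thus dim(W⊥) = n - dim(W) = 3 - 1 = 2.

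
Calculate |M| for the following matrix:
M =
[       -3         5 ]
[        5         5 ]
det(M) = -40

For a 2×2 matrix [[a, b], [c, d]], det = a*d - b*c.
det(M) = (-3)*(5) - (5)*(5) = -15 - 25 = -40.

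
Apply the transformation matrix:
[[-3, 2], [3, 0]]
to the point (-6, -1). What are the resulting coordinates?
(16, -18)

Matrix multiplication:
[[-3, 2], [3, 0]] × [-6, -1]ᵀ
= [-3×-6 + 2×-1, 3×-6 + 0×-1]ᵀ
= [16.0000, -18.0000]ᵀ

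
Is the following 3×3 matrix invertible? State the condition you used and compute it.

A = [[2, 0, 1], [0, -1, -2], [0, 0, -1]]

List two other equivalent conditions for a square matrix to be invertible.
Yes, invertible; det(A) = 2 ≠ 0. Equivalent conditions: rank(A) = 3; Ax = 0 has only the trivial solution; 0 is not an eigenvalue; the columns of A are linearly independent.

To check invertibility, compute det(A).
The given matrix is triangular, so det(A) equals the product of its diagonal entries = 2 ≠ 0.
Since det(A) ≠ 0, A is invertible.
Equivalent conditions for a square matrix A to be invertible:
- rank(A) = 3 (full rank).
- The homogeneous system Ax = 0 has only the trivial solution x = 0.
- 0 is not an eigenvalue of A.
- The columns (equivalently rows) of A are linearly independent.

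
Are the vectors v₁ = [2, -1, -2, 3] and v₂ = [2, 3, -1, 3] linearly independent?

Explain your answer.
Yes, linearly independent

Two vectors are linearly dependent iff one is a scalar multiple of the other.
No single scalar k satisfies v₂ = k·v₁ (the ratios of corresponding entries disagree), so v₁ and v₂ are linearly independent.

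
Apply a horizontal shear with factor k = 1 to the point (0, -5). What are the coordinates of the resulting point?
(-5, -5)

Shear matrix for horizontal shear with factor k = 1:
[[1, 1], [0, 1]]
Result: (0, -5) → (-5, -5)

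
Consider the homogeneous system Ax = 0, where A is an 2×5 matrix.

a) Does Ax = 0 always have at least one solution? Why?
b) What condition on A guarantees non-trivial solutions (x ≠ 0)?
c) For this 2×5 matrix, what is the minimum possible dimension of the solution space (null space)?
a) Yes, x = 0 is always a solution. b) When A has linearly dependent columns (rank < n). c) Minimum nullity = 3.

a) x = 0 satisfies A·0 = 0, so the zero vector is always a solution.
b) Non-trivial solutions exist iff the columns of A are linearly dependent, equivalently rank(A) < n (the number of columns).
c) By rank-nullity, rank(A) + nullity(A) = n = 5. Since A has only 2 rows, rank(A) ≤ 2, so nullity(A) ≥ 5 - 2 = 3.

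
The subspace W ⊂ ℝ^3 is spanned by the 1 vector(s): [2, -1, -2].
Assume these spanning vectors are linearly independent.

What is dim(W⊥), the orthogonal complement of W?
dim(W⊥) = 2

For any subspace W of ℝ^n, dim(W) + dim(W⊥) = n (the whole-space dimension).
Here the given 1 vectors are linearly independent, so dim(W) = 1.
Thus dim(W⊥) = n - dim(W) = 3 - 1 = 2.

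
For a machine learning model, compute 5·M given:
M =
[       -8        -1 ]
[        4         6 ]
5M =
[      -40        -5 ]
[       20        30 ]

Scalar multiplication is elementwise: (5M)[i][j] = 5 * M[i][j].
  (5M)[0][0] = 5 * (-8) = -40
  (5M)[0][1] = 5 * (-1) = -5
  (5M)[1][0] = 5 * (4) = 20
  (5M)[1][1] = 5 * (6) = 30
5M =
[      -40        -5 ]
[       20        30 ]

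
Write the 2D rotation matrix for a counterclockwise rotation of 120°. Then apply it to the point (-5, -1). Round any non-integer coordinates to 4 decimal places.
R = [[-1/2, -√3/2], [√3/2, -1/2]]; R·(-5, -1) = (3.3660, -3.8301)

Rotation matrix formula: R(θ) = [[cos θ, -sin θ], [sin θ, cos θ]]
For θ = 120°:
cos(120°) = -1/2
sin(120°) = √3/2
R = [[-1/2, -√3/2], [√3/2, -1/2]]
Apply to (-5, -1): [-1/2·-5 + (-√3/2)·-1, √3/2·-5 + -1/2·-1] = (3.3660, -3.8301)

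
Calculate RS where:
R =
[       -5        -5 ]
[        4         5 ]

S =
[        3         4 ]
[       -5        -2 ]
RS =
[       10       -10 ]
[      -13         6 ]

Matrix multiplication: (RS)[i][j] = sum over k of R[i][k] * S[k][j].
  (RS)[0][0] = (-5)*(3) + (-5)*(-5) = 10
  (RS)[0][1] = (-5)*(4) + (-5)*(-2) = -10
  (RS)[1][0] = (4)*(3) + (5)*(-5) = -13
  (RS)[1][1] = (4)*(4) + (5)*(-2) = 6
RS =
[       10       -10 ]
[      -13         6 ]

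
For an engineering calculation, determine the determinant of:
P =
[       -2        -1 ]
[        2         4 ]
det(P) = -6

For a 2×2 matrix [[a, b], [c, d]], det = a*d - b*c.
det(P) = (-2)*(4) - (-1)*(2) = -8 + 2 = -6.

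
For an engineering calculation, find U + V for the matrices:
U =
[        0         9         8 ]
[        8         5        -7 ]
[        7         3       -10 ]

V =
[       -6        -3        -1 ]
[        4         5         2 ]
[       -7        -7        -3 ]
U + V =
[       -6         6         7 ]
[       12        10        -5 ]
[        0        -4       -13 ]

Matrix addition is elementwise: (U+V)[i][j] = U[i][j] + V[i][j].
  (U+V)[0][0] = (0) + (-6) = -6
  (U+V)[0][1] = (9) + (-3) = 6
  (U+V)[0][2] = (8) + (-1) = 7
  (U+V)[1][0] = (8) + (4) = 12
  (U+V)[1][1] = (5) + (5) = 10
  (U+V)[1][2] = (-7) + (2) = -5
  (U+V)[2][0] = (7) + (-7) = 0
  (U+V)[2][1] = (3) + (-7) = -4
  (U+V)[2][2] = (-10) + (-3) = -13
U + V =
[       -6         6         7 ]
[       12        10        -5 ]
[        0        -4       -13 ]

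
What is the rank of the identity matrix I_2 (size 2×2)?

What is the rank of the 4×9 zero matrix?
rank(I_2) = 2, rank(0) = 0

The identity I_2 has 2 columns that are the standard basis vectors e_1, …, e_2. These are linearly independent, so all 2 columns are pivots and rank(I_2) = 2.
The 4×9 zero matrix has every entry zero, so every row is the zero row and there are no pivots; rank(0) = 0.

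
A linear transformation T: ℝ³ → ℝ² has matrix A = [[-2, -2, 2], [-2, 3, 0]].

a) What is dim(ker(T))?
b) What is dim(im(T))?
dim(ker) = 1, dim(im) = 2

The two rows are not scalar multiples of one another (no single k satisfies row 2 = k × row 1), so they are linearly independent.
Thus rank(A) = 2.
dim(im(T)) = rank(A) = 2.
By the rank-nullity theorem applied to T: ℝ³ → ℝ², rank(A) + nullity(A) = 3 (the domain dimension), so dim(ker(T)) = 3 - 2 = 1.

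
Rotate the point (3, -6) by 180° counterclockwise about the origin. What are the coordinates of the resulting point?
(-3, 6)

Rotation matrix R(θ) = [[cos θ, -sin θ], [sin θ, cos θ]]; for θ = 180°:
R = [[-1, 0], [0, -1]]
Result: R × [3, -6]ᵀ = [-1·3 + (0)·-6, 0·3 + (-1)·-6]ᵀ = (-3, 6)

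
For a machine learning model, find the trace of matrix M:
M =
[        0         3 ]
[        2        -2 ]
tr(M) = 0 - 2 = -2

The trace of a square matrix is the sum of its diagonal entries.
Diagonal entries of M: M[0][0] = 0, M[1][1] = -2.
tr(M) = 0 - 2 = -2.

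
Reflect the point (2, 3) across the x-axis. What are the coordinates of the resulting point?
(2, -3)

Reflection across x-axis: (2, 3) → (2, -3)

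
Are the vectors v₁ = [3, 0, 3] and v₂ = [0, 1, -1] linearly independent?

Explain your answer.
Yes, linearly independent

Two vectors are linearly dependent iff one is a scalar multiple of the other.
No single scalar k satisfies v₂ = k·v₁ (the ratios of corresponding entries disagree), so v₁ and v₂ are linearly independent.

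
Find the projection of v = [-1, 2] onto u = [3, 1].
[-3/10, -1/10]

The projection of v onto u is proj_u(v) = ((v·u) / (u·u)) · u.
v·u = (-1)*(3) + (2)*(1) = -1.
u·u = (3)*(3) + (1)*(1) = 10.
coefficient = -1 / 10 = -1/10.
proj_u(v) = -1/10 · [3, 1] = [-3/10, -1/10].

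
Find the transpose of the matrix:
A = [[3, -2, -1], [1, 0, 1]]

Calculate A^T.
[[3, 1], [-2, 0], [-1, 1]]

The transpose sends entry (i,j) to (j,i); rows become columns.
Row 0 of A: [3, -2, -1] -> column 0 of A^T.
Row 1 of A: [1, 0, 1] -> column 1 of A^T.
A^T = [[3, 1], [-2, 0], [-1, 1]]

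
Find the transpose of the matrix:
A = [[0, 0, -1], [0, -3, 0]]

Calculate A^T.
[[0, 0], [0, -3], [-1, 0]]

The transpose sends entry (i,j) to (j,i); rows become columns.
Row 0 of A: [0, 0, -1] -> column 0 of A^T.
Row 1 of A: [0, -3, 0] -> column 1 of A^T.
A^T = [[0, 0], [0, -3], [-1, 0]]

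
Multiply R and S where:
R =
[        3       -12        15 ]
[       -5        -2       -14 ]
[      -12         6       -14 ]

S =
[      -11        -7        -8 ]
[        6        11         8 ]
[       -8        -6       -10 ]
RS =
[     -225      -243      -270 ]
[      155        97       164 ]
[      280       234       284 ]

Matrix multiplication: (RS)[i][j] = sum over k of R[i][k] * S[k][j].
  (RS)[0][0] = (3)*(-11) + (-12)*(6) + (15)*(-8) = -225
  (RS)[0][1] = (3)*(-7) + (-12)*(11) + (15)*(-6) = -243
  (RS)[0][2] = (3)*(-8) + (-12)*(8) + (15)*(-10) = -270
  (RS)[1][0] = (-5)*(-11) + (-2)*(6) + (-14)*(-8) = 155
  (RS)[1][1] = (-5)*(-7) + (-2)*(11) + (-14)*(-6) = 97
  (RS)[1][2] = (-5)*(-8) + (-2)*(8) + (-14)*(-10) = 164
  (RS)[2][0] = (-12)*(-11) + (6)*(6) + (-14)*(-8) = 280
  (RS)[2][1] = (-12)*(-7) + (6)*(11) + (-14)*(-6) = 234
  (RS)[2][2] = (-12)*(-8) + (6)*(8) + (-14)*(-10) = 284
RS =
[     -225      -243      -270 ]
[      155        97       164 ]
[      280       234       284 ]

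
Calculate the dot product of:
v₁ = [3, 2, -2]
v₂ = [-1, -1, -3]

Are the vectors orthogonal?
1, No

The dot product is the sum of products of corresponding components.
v₁·v₂ = (3)*(-1) + (2)*(-1) + (-2)*(-3) = -3 - 2 + 6 = 1.
Two vectors are orthogonal iff their dot product is 0; here the dot product is 1, so the vectors are not orthogonal.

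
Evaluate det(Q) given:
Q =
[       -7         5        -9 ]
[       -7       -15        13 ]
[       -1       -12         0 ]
det(Q) = -1778

Expand along row 0 (cofactor expansion): det(Q) = a*(e*i - f*h) - b*(d*i - f*g) + c*(d*h - e*g), where the 3×3 is [[a, b, c], [d, e, f], [g, h, i]].
Minor M_00 = (-15)*(0) - (13)*(-12) = 0 + 156 = 156.
Minor M_01 = (-7)*(0) - (13)*(-1) = 0 + 13 = 13.
Minor M_02 = (-7)*(-12) - (-15)*(-1) = 84 - 15 = 69.
det(Q) = (-7)*(156) - (5)*(13) + (-9)*(69) = -1092 - 65 - 621 = -1778.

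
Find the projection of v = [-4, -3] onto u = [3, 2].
[-54/13, -36/13]

The projection of v onto u is proj_u(v) = ((v·u) / (u·u)) · u.
v·u = (-4)*(3) + (-3)*(2) = -18.
u·u = (3)*(3) + (2)*(2) = 13.
coefficient = -18 / 13 = -18/13.
proj_u(v) = -18/13 · [3, 2] = [-54/13, -36/13].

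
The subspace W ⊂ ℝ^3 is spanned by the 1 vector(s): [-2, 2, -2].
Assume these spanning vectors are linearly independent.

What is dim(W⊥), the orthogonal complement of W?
dim(W⊥) = 2

For any subspace W of ℝ^n, dim(W) + dim(W⊥) = n (the whole-space dimension).
Here the given 1 vectors are linearly independent, so dim(W) = 1.
Thus dim(W⊥) = n - dim(W) = 3 - 1 = 2.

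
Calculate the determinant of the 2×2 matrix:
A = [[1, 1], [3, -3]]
-6

For A = [[a, b], [c, d]], det(A) = a*d - b*c.
det(A) = (1)*(-3) - (1)*(3) = -3 - 3 = -6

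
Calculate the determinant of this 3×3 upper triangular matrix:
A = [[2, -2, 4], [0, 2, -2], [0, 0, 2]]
8

The determinant of a triangular matrix is the product of its diagonal entries (the off-diagonal entries above the diagonal do not affect it).
det(A) = (2) * (2) * (2) = 8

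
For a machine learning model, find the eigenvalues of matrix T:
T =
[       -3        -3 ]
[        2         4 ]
λ = -2, 3

Solve det(T - λI) = 0. For a 2×2 matrix the characteristic equation is λ² - (trace)λ + det = 0.
trace(T) = a + d = -3 + 4 = 1.
det(T) = a*d - b*c = (-3)*(4) - (-3)*(2) = -12 + 6 = -6.
Characteristic equation: λ² - (1)λ + (-6) = 0.
Discriminant = (1)² - 4*(-6) = 1 + 24 = 25.
λ = (1 ± √25) / 2 = (1 ± 5) / 2 = -2, 3.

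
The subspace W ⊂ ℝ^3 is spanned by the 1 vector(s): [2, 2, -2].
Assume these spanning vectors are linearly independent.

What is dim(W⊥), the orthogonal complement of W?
dim(W⊥) = 2

For any subspace W of ℝ^n, dim(W) + dim(W⊥) = n (the whole-space dimension).
Here the given 1 vectors are linearly independent, so dim(W) = 1.
Thus dim(W⊥) = n - dim(W) = 3 - 1 = 2.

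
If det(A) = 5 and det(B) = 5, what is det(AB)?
25

Use the multiplicative property of determinants: det(AB) = det(A)*det(B).
det(AB) = (5)*(5) = 25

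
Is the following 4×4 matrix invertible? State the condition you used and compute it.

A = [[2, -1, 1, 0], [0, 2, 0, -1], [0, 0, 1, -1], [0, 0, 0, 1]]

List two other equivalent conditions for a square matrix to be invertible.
Yes, invertible; det(A) = 4 ≠ 0. Equivalent conditions: rank(A) = 4; Ax = 0 has only the trivial solution; 0 is not an eigenvalue; the columns of A are linearly independent.

To check invertibility, compute det(A).
The given matrix is triangular, so det(A) equals the product of its diagonal entries = 4 ≠ 0.
Since det(A) ≠ 0, A is invertible.
Equivalent conditions for a square matrix A to be invertible:
- rank(A) = 4 (full rank).
- The homogeneous system Ax = 0 has only the trivial solution x = 0.
- 0 is not an eigenvalue of A.
- The columns (equivalently rows) of A are linearly independent.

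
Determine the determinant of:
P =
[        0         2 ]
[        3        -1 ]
det(P) = -6

For a 2×2 matrix [[a, b], [c, d]], det = a*d - b*c.
det(P) = (0)*(-1) - (2)*(3) = 0 - 6 = -6.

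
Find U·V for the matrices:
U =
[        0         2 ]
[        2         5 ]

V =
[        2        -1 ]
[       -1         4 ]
UV =
[       -2         8 ]
[       -1        18 ]

Matrix multiplication: (UV)[i][j] = sum over k of U[i][k] * V[k][j].
  (UV)[0][0] = (0)*(2) + (2)*(-1) = -2
  (UV)[0][1] = (0)*(-1) + (2)*(4) = 8
  (UV)[1][0] = (2)*(2) + (5)*(-1) = -1
  (UV)[1][1] = (2)*(-1) + (5)*(4) = 18
UV =
[       -2         8 ]
[       -1        18 ]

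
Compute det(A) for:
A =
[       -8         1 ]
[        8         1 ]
det(A) = -16

For a 2×2 matrix [[a, b], [c, d]], det = a*d - b*c.
det(A) = (-8)*(1) - (1)*(8) = -8 - 8 = -16.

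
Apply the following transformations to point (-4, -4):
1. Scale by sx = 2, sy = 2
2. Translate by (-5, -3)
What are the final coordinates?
(-13, -11)

Step 1: Scale (-4, -4) by (sx, sy) = (2, 2) → (-8, -8)
Step 2: Translate by (-5, -3) → (-13, -11)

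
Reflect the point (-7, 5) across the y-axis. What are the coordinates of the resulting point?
(7, 5)

Reflection across y-axis: (-7, 5) → (7, 5)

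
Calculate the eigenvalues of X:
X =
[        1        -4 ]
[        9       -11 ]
λ = -5, -5

Solve det(X - λI) = 0. For a 2×2 matrix the characteristic equation is λ² - (trace)λ + det = 0.
trace(X) = a + d = 1 - 11 = -10.
det(X) = a*d - b*c = (1)*(-11) - (-4)*(9) = -11 + 36 = 25.
Characteristic equation: λ² - (-10)λ + (25) = 0.
Discriminant = (-10)² - 4*(25) = 100 - 100 = 0.
λ = (-10 ± √0) / 2 = (-10 ± 0) / 2 = -5, -5.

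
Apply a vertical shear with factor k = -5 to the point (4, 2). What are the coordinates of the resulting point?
(4, -18)

Shear matrix for vertical shear with factor k = -5:
[[1, 0], [-5, 1]]
Result: (4, 2) → (4, -18)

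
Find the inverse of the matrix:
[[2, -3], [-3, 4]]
[[-4, -3], [-3, -2]]

For [[a,b],[c,d]], inverse = (1/det)·[[d,-b],[-c,a]]
det = 2·4 - -3·-3 = -1
Inverse = (1/-1)·[[4, 3], [3, 2]]
        = [[-4, -3], [-3, -2]]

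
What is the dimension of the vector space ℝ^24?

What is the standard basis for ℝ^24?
Dimension = 24; standard basis = {e_1, e_2, e_3, …, e_24}

ℝ^24 is the space of 24-tuples of real numbers; its dimension is 24.
The standard basis consists of 24 vectors: e_1, e_2, e_3, …, e_24, where e_i is the vector with 1 in position i and 0 elsewhere.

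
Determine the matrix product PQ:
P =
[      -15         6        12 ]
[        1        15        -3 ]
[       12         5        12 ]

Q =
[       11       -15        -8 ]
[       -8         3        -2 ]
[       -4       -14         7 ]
PQ =
[     -261        75       192 ]
[      -97        72       -59 ]
[       44      -333       -22 ]

Matrix multiplication: (PQ)[i][j] = sum over k of P[i][k] * Q[k][j].
  (PQ)[0][0] = (-15)*(11) + (6)*(-8) + (12)*(-4) = -261
  (PQ)[0][1] = (-15)*(-15) + (6)*(3) + (12)*(-14) = 75
  (PQ)[0][2] = (-15)*(-8) + (6)*(-2) + (12)*(7) = 192
  (PQ)[1][0] = (1)*(11) + (15)*(-8) + (-3)*(-4) = -97
  (PQ)[1][1] = (1)*(-15) + (15)*(3) + (-3)*(-14) = 72
  (PQ)[1][2] = (1)*(-8) + (15)*(-2) + (-3)*(7) = -59
  (PQ)[2][0] = (12)*(11) + (5)*(-8) + (12)*(-4) = 44
  (PQ)[2][1] = (12)*(-15) + (5)*(3) + (12)*(-14) = -333
  (PQ)[2][2] = (12)*(-8) + (5)*(-2) + (12)*(7) = -22
PQ =
[     -261        75       192 ]
[      -97        72       -59 ]
[       44      -333       -22 ]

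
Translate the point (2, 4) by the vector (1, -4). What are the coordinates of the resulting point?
(3, 0)

Translation by (1, -4):
x' = 2 + 1 = 3
y' = 4 + -4 = 0
Homogeneous matrix: [[1, 0, 1], [0, 1, -4], [0, 0, 1]]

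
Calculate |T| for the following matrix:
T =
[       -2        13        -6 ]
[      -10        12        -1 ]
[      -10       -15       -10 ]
det(T) = -2520

Expand along row 0 (cofactor expansion): det(T) = a*(e*i - f*h) - b*(d*i - f*g) + c*(d*h - e*g), where the 3×3 is [[a, b, c], [d, e, f], [g, h, i]].
Minor M_00 = (12)*(-10) - (-1)*(-15) = -120 - 15 = -135.
Minor M_01 = (-10)*(-10) - (-1)*(-10) = 100 - 10 = 90.
Minor M_02 = (-10)*(-15) - (12)*(-10) = 150 + 120 = 270.
det(T) = (-2)*(-135) - (13)*(90) + (-6)*(270) = 270 - 1170 - 1620 = -2520.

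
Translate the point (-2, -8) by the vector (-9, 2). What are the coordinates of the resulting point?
(-11, -6)

Translation by (-9, 2):
x' = -2 + -9 = -11
y' = -8 + 2 = -6
Homogeneous matrix: [[1, 0, -9], [0, 1, 2], [0, 0, 1]]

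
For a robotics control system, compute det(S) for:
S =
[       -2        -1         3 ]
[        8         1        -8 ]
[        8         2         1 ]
det(S) = 62

Expand along row 0 (cofactor expansion): det(S) = a*(e*i - f*h) - b*(d*i - f*g) + c*(d*h - e*g), where the 3×3 is [[a, b, c], [d, e, f], [g, h, i]].
Minor M_00 = (1)*(1) - (-8)*(2) = 1 + 16 = 17.
Minor M_01 = (8)*(1) - (-8)*(8) = 8 + 64 = 72.
Minor M_02 = (8)*(2) - (1)*(8) = 16 - 8 = 8.
det(S) = (-2)*(17) - (-1)*(72) + (3)*(8) = -34 + 72 + 24 = 62.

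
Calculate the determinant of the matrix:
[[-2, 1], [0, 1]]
-2

For a 2×2 matrix [[a, b], [c, d]], det = ad - bc
det = (-2)(1) - (1)(0) = -2 - 0 = -2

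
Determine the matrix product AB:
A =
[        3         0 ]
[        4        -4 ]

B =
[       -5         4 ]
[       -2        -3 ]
AB =
[      -15        12 ]
[      -12        28 ]

Matrix multiplication: (AB)[i][j] = sum over k of A[i][k] * B[k][j].
  (AB)[0][0] = (3)*(-5) + (0)*(-2) = -15
  (AB)[0][1] = (3)*(4) + (0)*(-3) = 12
  (AB)[1][0] = (4)*(-5) + (-4)*(-2) = -12
  (AB)[1][1] = (4)*(4) + (-4)*(-3) = 28
AB =
[      -15        12 ]
[      -12        28 ]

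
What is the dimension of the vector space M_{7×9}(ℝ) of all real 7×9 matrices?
Dimension = 63

A real 7×9 matrix is determined by its 7·9 = 63 independent entries.
A standard basis is {E_ij : 1 ≤ i ≤ 7, 1 ≤ j ≤ 9}, where E_ij has a 1 in position (i, j) and 0 elsewhere — there are 63 such matrices, and they are linearly independent and span M_{7×9}(ℝ).
Therefore dim(M_{7×9}(ℝ)) = 63.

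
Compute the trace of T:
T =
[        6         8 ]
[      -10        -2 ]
tr(T) = 6 - 2 = 4

The trace of a square matrix is the sum of its diagonal entries.
Diagonal entries of T: T[0][0] = 6, T[1][1] = -2.
tr(T) = 6 - 2 = 4.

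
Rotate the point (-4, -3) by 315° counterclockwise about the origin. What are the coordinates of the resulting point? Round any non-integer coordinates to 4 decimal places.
(-4.9497, 0.7071)

Rotation matrix R(θ) = [[cos θ, -sin θ], [sin θ, cos θ]]; for θ = 315°:
R = [[√2/2, √2/2], [-√2/2, √2/2]]
Result: R × [-4, -3]ᵀ = [√2/2·-4 + (√2/2)·-3, -√2/2·-4 + (√2/2)·-3]ᵀ = (-4.9497, 0.7071)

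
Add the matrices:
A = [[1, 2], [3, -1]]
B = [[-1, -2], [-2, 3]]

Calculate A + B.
[[0, 0], [1, 2]]

Add corresponding elements:
(1)+(-1)=0
(2)+(-2)=0
(3)+(-2)=1
(-1)+(3)=2
A + B = [[0, 0], [1, 2]]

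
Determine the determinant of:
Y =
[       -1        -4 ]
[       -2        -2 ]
det(Y) = -6

For a 2×2 matrix [[a, b], [c, d]], det = a*d - b*c.
det(Y) = (-1)*(-2) - (-4)*(-2) = 2 - 8 = -6.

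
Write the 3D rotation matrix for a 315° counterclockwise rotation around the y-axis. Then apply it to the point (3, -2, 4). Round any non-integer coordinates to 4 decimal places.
R = [[√2/2, 0, -√2/2], [0, 1, 0], [√2/2, 0, √2/2]]; R·(3, -2, 4) = (-0.7071, -2.0000, 4.9497)

Rotation matrix for 315° around y-axis:
cos(315°) = √2/2, sin(315°) = -√2/2
R = [[√2/2, 0, -√2/2], [0, 1, 0], [√2/2, 0, √2/2]]
Apply to (3, -2, 4): R·[3, -2, 4]ᵀ = (-0.7071, -2.0000, 4.9497)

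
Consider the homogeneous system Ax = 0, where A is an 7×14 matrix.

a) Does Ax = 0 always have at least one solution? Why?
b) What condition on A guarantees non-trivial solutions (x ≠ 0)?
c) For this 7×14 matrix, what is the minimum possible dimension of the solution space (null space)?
a) Yes, x = 0 is always a solution. b) When A has linearly dependent columns (rank < n). c) Minimum nullity = 7.

a) x = 0 satisfies A·0 = 0, so the zero vector is always a solution.
b) Non-trivial solutions exist iff the columns of A are linearly dependent, equivalently rank(A) < n (the number of columns).
c) By rank-nullity, rank(A) + nullity(A) = n = 14. Since A has only 7 rows, rank(A) ≤ 7, so nullity(A) ≥ 14 - 7 = 7.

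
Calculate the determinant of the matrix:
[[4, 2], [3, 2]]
2

For a 2×2 matrix [[a, b], [c, d]], det = ad - bc
det = (4)(2) - (2)(3) = 8 - 6 = 2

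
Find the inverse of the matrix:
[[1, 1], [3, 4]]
[[4, -1], [-3, 1]]

For [[a,b],[c,d]], inverse = (1/det)·[[d,-b],[-c,a]]
det = 1·4 - 1·3 = 1
Inverse = (1/1)·[[4, -1], [-3, 1]]
        = [[4, -1], [-3, 1]]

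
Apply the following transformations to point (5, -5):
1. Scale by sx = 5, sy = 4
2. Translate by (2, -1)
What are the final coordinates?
(27, -21)

Step 1: Scale (5, -5) by (sx, sy) = (5, 4) → (25, -20)
Step 2: Translate by (2, -1) → (27, -21)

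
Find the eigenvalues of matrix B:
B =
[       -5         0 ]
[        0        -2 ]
λ = -5, -2

Solve det(B - λI) = 0. For a 2×2 matrix the characteristic equation is λ² - (trace)λ + det = 0.
trace(B) = a + d = -5 - 2 = -7.
det(B) = a*d - b*c = (-5)*(-2) - (0)*(0) = 10 - 0 = 10.
Characteristic equation: λ² - (-7)λ + (10) = 0.
Discriminant = (-7)² - 4*(10) = 49 - 40 = 9.
λ = (-7 ± √9) / 2 = (-7 ± 3) / 2 = -5, -2.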